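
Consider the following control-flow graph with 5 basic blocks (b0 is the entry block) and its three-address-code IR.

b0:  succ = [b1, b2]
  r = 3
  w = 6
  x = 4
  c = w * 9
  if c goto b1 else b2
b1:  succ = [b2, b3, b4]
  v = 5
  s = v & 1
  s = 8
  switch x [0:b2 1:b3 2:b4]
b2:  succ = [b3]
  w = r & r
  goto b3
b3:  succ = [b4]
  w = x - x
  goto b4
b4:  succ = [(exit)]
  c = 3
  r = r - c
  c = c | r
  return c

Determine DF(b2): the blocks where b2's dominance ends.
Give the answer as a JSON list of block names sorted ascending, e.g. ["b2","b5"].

idom tree: b1←b0 b2←b0 b3←b0 b4←b0
Dom at joins:
  b2: preds {b0,b1}: {b0} ∩ {b0,b1} = {b0}; idom=b0
  b3: preds {b1,b2}: {b0,b1} ∩ {b0,b2} = {b0}; idom=b0
  b4: preds {b1,b3}: {b0,b1} ∩ {b0,b3} = {b0}; idom=b0

DF walk-up:
  join b2 pred b0: · stop@b0
  join b2 pred b1: b1 stop@b0
  join b3 pred b1: b1 stop@b0
  join b3 pred b2: b2 stop@b0
  join b4 pred b1: b1 stop@b0
  join b4 pred b3: b3 stop@b0
  b0: DF=∅
  b1: DF={b2,b3,b4}
  b2: DF={b3}
  b3: DF={b4}
  b4: DF=∅

DF(b2) = ["b3"]

Answer: ["b3"]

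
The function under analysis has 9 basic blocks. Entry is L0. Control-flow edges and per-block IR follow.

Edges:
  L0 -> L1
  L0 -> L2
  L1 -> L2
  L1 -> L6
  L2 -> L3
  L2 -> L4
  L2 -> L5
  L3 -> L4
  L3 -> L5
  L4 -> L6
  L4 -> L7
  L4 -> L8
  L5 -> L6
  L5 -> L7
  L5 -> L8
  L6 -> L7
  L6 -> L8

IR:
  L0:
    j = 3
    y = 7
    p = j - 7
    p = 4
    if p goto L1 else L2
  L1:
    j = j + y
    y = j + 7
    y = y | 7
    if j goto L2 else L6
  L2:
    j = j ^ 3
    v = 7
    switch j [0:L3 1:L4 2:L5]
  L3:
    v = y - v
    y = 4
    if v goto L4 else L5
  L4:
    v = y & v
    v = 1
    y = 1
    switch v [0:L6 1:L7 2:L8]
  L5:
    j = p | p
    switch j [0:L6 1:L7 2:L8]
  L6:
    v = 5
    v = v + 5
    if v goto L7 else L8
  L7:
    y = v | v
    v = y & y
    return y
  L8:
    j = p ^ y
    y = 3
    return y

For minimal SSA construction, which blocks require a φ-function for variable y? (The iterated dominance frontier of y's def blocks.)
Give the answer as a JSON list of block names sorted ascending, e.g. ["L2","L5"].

idom tree: L1←L0 L2←L0 L3←L2 L4←L2 L5←L2 L6←L0 L7←L0 L8←L0
Dom∩ at merges:
  L2: preds {L0,L1}: {L0} ∩ {L0,L1} = {L0}; idom=L0
  L4: preds {L2,L3}: {L0,L2} ∩ {L0,L2,L3} = {L0,L2}; idom=L2
  L5: preds {L2,L3}: {L0,L2} ∩ {L0,L2,L3} = {L0,L2}; idom=L2
  L6: preds {L1,L4,L5}: {L0,L1} ∩ {L0,L2,L4} ∩ {L0,L2,L5} = {L0}; idom=L0
  L7: preds {L4,L5,L6}: {L0,L2,L4} ∩ {L0,L2,L5} ∩ {L0,L6} = {L0}; idom=L0
  L8: preds {L4,L5,L6}: {L0,L2,L4} ∩ {L0,L2,L5} ∩ {L0,L6} = {L0}; idom=L0

DF walk-up:
  L2←L0: walk · to L0
  L2←L1: walk L1 to L0
  L4←L2: walk · to L2
  L4←L3: walk L3 to L2
  L5←L2: walk · to L2
  L5←L3: walk L3 to L2
  L6←L1: walk L1 to L0
  L6←L4: walk L4→L2 to L0
  L6←L5: walk L5→L2 to L0
  L7←L4: walk L4→L2 to L0
  L7←L5: walk L5→L2 to L0
  L7←L6: walk L6 to L0
  L8←L4: walk L4→L2 to L0
  L8←L5: walk L5→L2 to L0
  L8←L6: walk L6 to L0
  L0 → ∅
  L1 → {L2,L6}
  L2 → {L6,L7,L8}
  L3 → {L4,L5}
  L4 → {L6,L7,L8}
  L5 → {L6,L7,L8}
  L6 → {L7,L8}
  L7 → ∅
  L8 → ∅

φ for y: defs {L0,L1,L3,L4,L7,L8}
  DF⁺ = {L2,L4,L5,L6,L7,L8}

Answer: ["L2", "L4", "L5", "L6", "L7", "L8"]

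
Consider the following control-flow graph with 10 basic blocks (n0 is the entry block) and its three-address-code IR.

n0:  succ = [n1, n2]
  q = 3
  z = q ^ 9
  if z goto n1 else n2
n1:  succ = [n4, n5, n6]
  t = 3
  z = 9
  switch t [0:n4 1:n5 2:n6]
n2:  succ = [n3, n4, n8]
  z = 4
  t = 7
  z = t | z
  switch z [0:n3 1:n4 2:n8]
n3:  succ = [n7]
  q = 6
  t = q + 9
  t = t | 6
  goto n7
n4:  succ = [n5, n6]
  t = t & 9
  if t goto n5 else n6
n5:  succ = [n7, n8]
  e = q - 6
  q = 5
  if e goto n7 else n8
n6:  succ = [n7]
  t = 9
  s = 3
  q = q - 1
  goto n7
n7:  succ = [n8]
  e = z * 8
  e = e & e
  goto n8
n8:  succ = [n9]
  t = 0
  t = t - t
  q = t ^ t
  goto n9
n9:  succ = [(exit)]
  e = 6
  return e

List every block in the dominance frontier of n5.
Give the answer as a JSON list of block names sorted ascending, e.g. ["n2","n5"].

idom tree: n1←n0 n2←n0 n3←n2 n4←n0 n5←n0 n6←n0 n7←n0 n8←n0 n9←n8
Dom at joins:
  n4: preds {n1,n2}: {n0,n1} ∩ {n0,n2} = {n0}; idom=n0
  n5: preds {n1,n4}: {n0,n1} ∩ {n0,n4} = {n0}; idom=n0
  n6: preds {n1,n4}: {n0,n1} ∩ {n0,n4} = {n0}; idom=n0
  n7: preds {n3,n5,n6}: {n0,n2,n3} ∩ {n0,n5} ∩ {n0,n6} = {n0}; idom=n0
  n8: preds {n2,n5,n7}: {n0,n2} ∩ {n0,n5} ∩ {n0,n7} = {n0}; idom=n0

DF derivation:
  join n4 pred n1: n1 stop@n0
  join n4 pred n2: n2 stop@n0
  join n5 pred n1: n1 stop@n0
  join n5 pred n4: n4 stop@n0
  join n6 pred n1: n1 stop@n0
  join n6 pred n4: n4 stop@n0
  join n7 pred n3: n3→n2 stop@n0
  join n7 pred n5: n5 stop@n0
  join n7 pred n6: n6 stop@n0
  join n8 pred n2: n2 stop@n0
  join n8 pred n5: n5 stop@n0
  join n8 pred n7: n7 stop@n0
  n0: DF=∅
  n1: DF={n4,n5,n6}
  n2: DF={n4,n7,n8}
  n3: DF={n7}
  n4: DF={n5,n6}
  n5: DF={n7,n8}
  n6: DF={n7}
  n7: DF={n8}
  n8: DF=∅
  n9: DF=∅

DF(n5) = ["n7", "n8"]

Answer: ["n7", "n8"]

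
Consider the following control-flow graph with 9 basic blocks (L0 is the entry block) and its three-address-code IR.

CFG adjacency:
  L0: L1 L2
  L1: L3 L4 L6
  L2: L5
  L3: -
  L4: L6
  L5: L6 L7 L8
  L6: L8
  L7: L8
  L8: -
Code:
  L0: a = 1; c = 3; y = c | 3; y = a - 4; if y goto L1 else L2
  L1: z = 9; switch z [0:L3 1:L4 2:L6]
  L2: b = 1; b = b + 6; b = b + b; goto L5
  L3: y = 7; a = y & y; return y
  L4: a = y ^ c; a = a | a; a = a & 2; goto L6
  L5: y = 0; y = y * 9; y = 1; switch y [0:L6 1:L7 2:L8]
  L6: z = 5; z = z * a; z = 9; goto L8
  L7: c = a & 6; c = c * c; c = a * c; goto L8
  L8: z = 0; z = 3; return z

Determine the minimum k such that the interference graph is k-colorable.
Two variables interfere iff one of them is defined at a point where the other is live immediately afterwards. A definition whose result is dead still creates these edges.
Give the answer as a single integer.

Per-block:
  L0: def={a,c,y} ue=∅
  L1: def={z} ue=∅
  L2: def={b} ue=∅
  L3: def={a,y} ue=∅
  L4: def={a} ue={c,y}
  L5: def={y} ue=∅
  L6: def={z} ue={a}
  L7: def={c} ue={a}
  L8: def={z} ue=∅

Live sets:
  L0: in=∅ out={a,c,y}
  L1: in={a,c,y} out={a,c,y}
  L2: in={a} out={a}
  L3: in=∅ out=∅
  L4: in={c,y} out={a}
  L5: in={a} out={a}
  L6: in={a} out=∅
  L7: in={a} out=∅
  L8: in=∅ out=∅

Interference:
  a↔{b,c,y,z}
  b↔{a}
  c↔{a,y,z}
  y↔{a,c,z}
  z↔{a,c,y}

Registers:
  lower bound: {a,c,y,z} mutually conflict ⇒ χ ≥ 4
  4-colouring: r0={a}  r1={b,c}  r2={y}  r3={z}
  χ = 4

Answer: 4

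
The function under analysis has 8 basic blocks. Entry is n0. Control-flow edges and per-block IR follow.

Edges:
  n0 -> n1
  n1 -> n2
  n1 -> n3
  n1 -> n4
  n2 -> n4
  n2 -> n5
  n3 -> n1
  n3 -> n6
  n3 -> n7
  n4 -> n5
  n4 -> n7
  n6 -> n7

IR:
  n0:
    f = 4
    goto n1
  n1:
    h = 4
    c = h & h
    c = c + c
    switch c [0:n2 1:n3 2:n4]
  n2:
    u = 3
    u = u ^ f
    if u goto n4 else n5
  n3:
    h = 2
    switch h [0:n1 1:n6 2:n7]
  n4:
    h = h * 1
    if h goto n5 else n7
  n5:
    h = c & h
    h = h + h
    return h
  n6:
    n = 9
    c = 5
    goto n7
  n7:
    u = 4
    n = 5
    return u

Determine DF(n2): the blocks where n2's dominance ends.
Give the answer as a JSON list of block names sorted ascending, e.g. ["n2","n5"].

Answer: ["n4", "n5"]

Analysis:
idom tree: n1←n0 n2←n1 n3←n1 n4←n1 n5←n1 n6←n3 n7←n1
Join-block Dom:
  n1: preds {n0,n3}: {n0} ∩ {n0,n1,n3} = {n0}; idom=n0
  n4: preds {n1,n2}: {n0,n1} ∩ {n0,n1,n2} = {n0,n1}; idom=n1
  n5: preds {n2,n4}: {n0,n1,n2} ∩ {n0,n1,n4} = {n0,n1}; idom=n1
  n7: preds {n3,n4,n6}: {n0,n1,n3} ∩ {n0,n1,n4} ∩ {n0,n1,n3,n6} = {n0,n1}; idom=n1

Frontier:
  join n1 pred n0: · stop@n0
  join n1 pred n3: n3→n1 stop@n0
  join n4 pred n1: · stop@n1
  join n4 pred n2: n2 stop@n1
  join n5 pred n2: n2 stop@n1
  join n5 pred n4: n4 stop@n1
  join n7 pred n3: n3 stop@n1
  join n7 pred n4: n4 stop@n1
  join n7 pred n6: n6→n3 stop@n1
  n0 → ∅
  n1 → {n1}
  n2 → {n4,n5}
  n3 → {n1,n7}
  n4 → {n5,n7}
  n5 → ∅
  n6 → {n7}
  n7 → ∅

DF(n2) = ["n4", "n5"]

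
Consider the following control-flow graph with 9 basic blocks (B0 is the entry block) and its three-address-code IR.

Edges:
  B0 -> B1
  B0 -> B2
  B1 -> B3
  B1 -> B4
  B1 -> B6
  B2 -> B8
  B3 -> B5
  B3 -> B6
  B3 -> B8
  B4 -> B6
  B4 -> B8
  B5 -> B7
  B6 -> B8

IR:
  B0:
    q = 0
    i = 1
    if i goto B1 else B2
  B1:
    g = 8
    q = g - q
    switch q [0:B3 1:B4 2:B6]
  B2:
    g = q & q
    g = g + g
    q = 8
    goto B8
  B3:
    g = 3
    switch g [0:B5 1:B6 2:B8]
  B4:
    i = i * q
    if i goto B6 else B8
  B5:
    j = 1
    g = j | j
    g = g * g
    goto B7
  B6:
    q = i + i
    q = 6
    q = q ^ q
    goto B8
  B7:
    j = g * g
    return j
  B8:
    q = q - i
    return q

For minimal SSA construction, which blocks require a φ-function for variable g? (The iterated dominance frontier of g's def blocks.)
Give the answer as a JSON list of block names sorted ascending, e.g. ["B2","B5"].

idom tree: B1←B0 B2←B0 B3←B1 B4←B1 B5←B3 B6←B1 B7←B5 B8←B0
Join-block Dom:
  B6: preds {B1,B3,B4}: {B0,B1} ∩ {B0,B1,B3} ∩ {B0,B1,B4} = {B0,B1}; idom=B1
  B8: preds {B2,B3,B4,B6}: {B0,B2} ∩ {B0,B1,B3} ∩ {B0,B1,B4} ∩ {B0,B1,B6} = {B0}; idom=B0

DF walk-up:
  B6←B1: walk · to B1
  B6←B3: walk B3 to B1
  B6←B4: walk B4 to B1
  B8←B2: walk B2 to B0
  B8←B3: walk B3→B1 to B0
  B8←B4: walk B4→B1 to B0
  B8←B6: walk B6→B1 to B0
  B0 → ∅
  B1 → {B8}
  B2 → {B8}
  B3 → {B6,B8}
  B4 → {B6,B8}
  B5 → ∅
  B6 → {B8}
  B7 → ∅
  B8 → ∅

φ for g: defs {B1,B2,B3,B5}
  DF⁺ = {B6,B8}

Answer: ["B6", "B8"]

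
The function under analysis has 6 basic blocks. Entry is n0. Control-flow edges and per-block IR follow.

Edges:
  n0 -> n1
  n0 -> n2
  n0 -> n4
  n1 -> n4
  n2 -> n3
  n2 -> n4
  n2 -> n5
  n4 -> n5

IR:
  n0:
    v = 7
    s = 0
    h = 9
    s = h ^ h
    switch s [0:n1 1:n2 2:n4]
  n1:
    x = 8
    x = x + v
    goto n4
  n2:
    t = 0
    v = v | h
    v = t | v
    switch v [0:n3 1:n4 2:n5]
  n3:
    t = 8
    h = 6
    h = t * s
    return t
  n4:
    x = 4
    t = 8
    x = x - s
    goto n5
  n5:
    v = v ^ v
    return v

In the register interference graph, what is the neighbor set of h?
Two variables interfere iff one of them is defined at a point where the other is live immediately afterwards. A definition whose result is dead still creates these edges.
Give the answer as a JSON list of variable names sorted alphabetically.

Block summaries:
  n0: {h,s,v} / ∅
  n1: {x} / {v}
  n2: {t,v} / {h,v}
  n3: {h,t} / {s}
  n4: {t,x} / {s}
  n5: {v} / {v}

Backward fixpoint:
  n0 li=∅ lo={h,s,v}
  n1 li={s,v} lo={s,v}
  n2 li={h,s,v} lo={s,v}
  n3 li={s} lo=∅
  n4 li={s,v} lo={v}
  n5 li={v} lo=∅

Interference:
  h↔{s,t,v}
  s↔{h,t,v,x}
  t↔{h,s,v,x}
  v↔{h,s,t,x}
  x↔{s,t,v}

N(h) = ["s", "t", "v"]

Answer: ["s", "t", "v"]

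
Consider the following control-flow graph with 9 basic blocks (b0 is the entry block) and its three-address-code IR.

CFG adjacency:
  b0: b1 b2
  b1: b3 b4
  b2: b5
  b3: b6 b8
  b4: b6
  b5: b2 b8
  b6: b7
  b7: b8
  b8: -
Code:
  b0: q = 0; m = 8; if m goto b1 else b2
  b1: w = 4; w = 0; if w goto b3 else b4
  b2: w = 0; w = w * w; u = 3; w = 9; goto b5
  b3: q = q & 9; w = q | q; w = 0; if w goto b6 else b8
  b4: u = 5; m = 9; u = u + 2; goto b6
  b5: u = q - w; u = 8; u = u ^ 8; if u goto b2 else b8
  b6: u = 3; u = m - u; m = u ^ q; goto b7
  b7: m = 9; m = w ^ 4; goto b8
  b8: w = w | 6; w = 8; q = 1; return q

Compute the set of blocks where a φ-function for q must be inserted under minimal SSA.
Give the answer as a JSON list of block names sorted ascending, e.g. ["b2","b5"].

idom tree: b1←b0 b2←b0 b3←b1 b4←b1 b5←b2 b6←b1 b7←b6 b8←b0
Join-block Dom:
  b2: preds {b0,b5}: {b0} ∩ {b0,b2,b5} = {b0}; idom=b0
  b6: preds {b3,b4}: {b0,b1,b3} ∩ {b0,b1,b4} = {b0,b1}; idom=b1
  b8: preds {b3,b5,b7}: {b0,b1,b3} ∩ {b0,b2,b5} ∩ {b0,b1,b6,b7} = {b0}; idom=b0

DF derivation:
  b2←b0: walk · to b0
  b2←b5: walk b5→b2 to b0
  b6←b3: walk b3 to b1
  b6←b4: walk b4 to b1
  b8←b3: walk b3→b1 to b0
  b8←b5: walk b5→b2 to b0
  b8←b7: walk b7→b6→b1 to b0
  b0: DF=∅
  b1: DF={b8}
  b2: DF={b2,b8}
  b3: DF={b6,b8}
  b4: DF={b6}
  b5: DF={b2,b8}
  b6: DF={b8}
  b7: DF={b8}
  b8: DF=∅

φ for q: defs {b0,b3,b8}
  DF⁺ = {b6,b8}

Answer: ["b6", "b8"]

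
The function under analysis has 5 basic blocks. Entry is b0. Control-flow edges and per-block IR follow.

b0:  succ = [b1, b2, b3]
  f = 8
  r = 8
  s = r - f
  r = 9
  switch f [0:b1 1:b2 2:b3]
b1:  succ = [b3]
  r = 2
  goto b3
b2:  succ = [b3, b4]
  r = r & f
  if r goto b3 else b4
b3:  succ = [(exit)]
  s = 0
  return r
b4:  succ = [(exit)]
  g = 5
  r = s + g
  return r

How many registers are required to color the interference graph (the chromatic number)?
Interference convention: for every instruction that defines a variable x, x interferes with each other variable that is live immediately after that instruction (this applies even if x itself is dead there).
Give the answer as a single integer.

Answer: 3

Derivation:
def/use:
  b0: def={f,r,s} ue=∅
  b1: def={r} ue=∅
  b2: def={r} ue={f,r}
  b3: def={s} ue={r}
  b4: def={g,r} ue={s}

Liveness:
  b0: in=∅ out={f,r,s}
  b1: in=∅ out={r}
  b2: in={f,r,s} out={r,s}
  b3: in={r} out=∅
  b4: in={s} out=∅

Conflict graph:
  f — {r,s}
  g — {s}
  r — {f,s}
  s — {f,g,r}

Colouring:
  clique {f,r,s} ⇒ need ≥ 3
  3-colouring: R0={s}  R1={f,g}  R2={r}
  χ = 3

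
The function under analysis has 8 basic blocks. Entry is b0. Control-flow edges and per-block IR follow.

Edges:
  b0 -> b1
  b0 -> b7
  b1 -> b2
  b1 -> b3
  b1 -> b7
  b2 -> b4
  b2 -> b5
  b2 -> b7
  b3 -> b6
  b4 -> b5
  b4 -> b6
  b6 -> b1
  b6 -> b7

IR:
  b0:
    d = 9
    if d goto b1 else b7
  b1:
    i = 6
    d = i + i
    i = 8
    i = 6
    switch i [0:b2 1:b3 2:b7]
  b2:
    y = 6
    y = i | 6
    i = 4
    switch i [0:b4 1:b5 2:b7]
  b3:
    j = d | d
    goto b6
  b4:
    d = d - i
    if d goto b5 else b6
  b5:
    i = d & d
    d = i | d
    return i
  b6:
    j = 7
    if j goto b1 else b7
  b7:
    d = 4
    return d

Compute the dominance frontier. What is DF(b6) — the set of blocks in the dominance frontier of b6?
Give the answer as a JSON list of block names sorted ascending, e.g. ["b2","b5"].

idom tree: b1←b0 b2←b1 b3←b1 b4←b2 b5←b2 b6←b1 b7←b0
Dom∩ at merges:
  b1: preds {b0,b6}: {b0} ∩ {b0,b1,b6} = {b0}; idom=b0
  b5: preds {b2,b4}: {b0,b1,b2} ∩ {b0,b1,b2,b4} = {b0,b1,b2}; idom=b2
  b6: preds {b3,b4}: {b0,b1,b3} ∩ {b0,b1,b2,b4} = {b0,b1}; idom=b1
  b7: preds {b0,b1,b2,b6}: {b0} ∩ {b0,b1} ∩ {b0,b1,b2} ∩ {b0,b1,b6} = {b0}; idom=b0

DF derivation:
  join b1 pred b0: · stop@b0
  join b1 pred b6: b6→b1 stop@b0
  join b5 pred b2: · stop@b2
  join b5 pred b4: b4 stop@b2
  join b6 pred b3: b3 stop@b1
  join b6 pred b4: b4→b2 stop@b1
  join b7 pred b0: · stop@b0
  join b7 pred b1: b1 stop@b0
  join b7 pred b2: b2→b1 stop@b0
  join b7 pred b6: b6→b1 stop@b0
  DF(b0)=∅
  DF(b1)={b1,b7}
  DF(b2)={b6,b7}
  DF(b3)={b6}
  DF(b4)={b5,b6}
  DF(b5)=∅
  DF(b6)={b1,b7}
  DF(b7)=∅

DF(b6) = ["b1", "b7"]

Answer: ["b1", "b7"]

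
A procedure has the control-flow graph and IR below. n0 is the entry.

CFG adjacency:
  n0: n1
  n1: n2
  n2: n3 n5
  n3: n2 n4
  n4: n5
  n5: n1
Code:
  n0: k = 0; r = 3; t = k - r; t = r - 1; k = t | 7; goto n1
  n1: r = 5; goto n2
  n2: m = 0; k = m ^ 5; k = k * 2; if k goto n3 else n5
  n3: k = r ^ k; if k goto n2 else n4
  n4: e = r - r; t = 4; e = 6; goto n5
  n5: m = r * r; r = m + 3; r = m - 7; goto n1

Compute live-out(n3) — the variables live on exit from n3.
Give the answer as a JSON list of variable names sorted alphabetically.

Answer: ["r"]

Analysis:
Per-block:
  n0: {k,r,t} / ∅
  n1: {r} / ∅
  n2: {k,m} / ∅
  n3: {k} / {k,r}
  n4: {e,t} / {r}
  n5: {m,r} / {r}

Live sets:
  live n0: ∅→∅
  live n1: ∅→{r}
  live n2: {r}→{k,r}
  live n3: {k,r}→{r}
  live n4: {r}→{r}
  live n5: {r}→∅

live-out(n3) = ["r"]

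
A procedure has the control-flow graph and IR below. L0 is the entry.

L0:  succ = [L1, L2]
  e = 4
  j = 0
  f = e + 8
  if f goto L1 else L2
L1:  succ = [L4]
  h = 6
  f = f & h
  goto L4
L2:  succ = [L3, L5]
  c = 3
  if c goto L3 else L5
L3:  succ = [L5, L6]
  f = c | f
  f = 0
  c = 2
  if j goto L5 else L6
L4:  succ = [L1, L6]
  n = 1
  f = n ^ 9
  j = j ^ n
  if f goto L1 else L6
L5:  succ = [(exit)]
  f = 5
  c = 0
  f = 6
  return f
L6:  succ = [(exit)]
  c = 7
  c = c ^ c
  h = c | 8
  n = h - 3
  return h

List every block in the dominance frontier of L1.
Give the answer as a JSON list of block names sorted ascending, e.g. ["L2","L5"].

idom tree: L1←L0 L2←L0 L3←L2 L4←L1 L5←L2 L6←L0
Dom at joins:
  L1: preds {L0,L4}: {L0} ∩ {L0,L1,L4} = {L0}; idom=L0
  L5: preds {L2,L3}: {L0,L2} ∩ {L0,L2,L3} = {L0,L2}; idom=L2
  L6: preds {L3,L4}: {L0,L2,L3} ∩ {L0,L1,L4} = {L0}; idom=L0

DF derivation:
  join L1 pred L0: · stop@L0
  join L1 pred L4: L4→L1 stop@L0
  join L5 pred L2: · stop@L2
  join L5 pred L3: L3 stop@L2
  join L6 pred L3: L3→L2 stop@L0
  join L6 pred L4: L4→L1 stop@L0
  L0: DF=∅
  L1: DF={L1,L6}
  L2: DF={L6}
  L3: DF={L5,L6}
  L4: DF={L1,L6}
  L5: DF=∅
  L6: DF=∅

DF(L1) = ["L1", "L6"]

Answer: ["L1", "L6"]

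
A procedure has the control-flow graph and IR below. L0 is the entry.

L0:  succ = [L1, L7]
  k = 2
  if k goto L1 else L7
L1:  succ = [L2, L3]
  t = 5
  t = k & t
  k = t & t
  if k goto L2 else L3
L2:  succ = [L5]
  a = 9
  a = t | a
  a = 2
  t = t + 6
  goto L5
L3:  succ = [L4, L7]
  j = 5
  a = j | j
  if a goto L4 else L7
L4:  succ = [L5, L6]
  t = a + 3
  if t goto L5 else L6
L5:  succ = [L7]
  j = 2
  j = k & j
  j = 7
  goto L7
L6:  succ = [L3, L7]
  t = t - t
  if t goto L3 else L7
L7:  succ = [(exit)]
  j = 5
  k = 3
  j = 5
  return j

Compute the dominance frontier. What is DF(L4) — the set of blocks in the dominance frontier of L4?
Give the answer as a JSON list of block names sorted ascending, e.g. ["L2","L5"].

idom tree: L1←L0 L2←L1 L3←L1 L4←L3 L5←L1 L6←L4 L7←L0
Dom∩ at merges:
  L3: preds {L1,L6}: {L0,L1} ∩ {L0,L1,L3,L4,L6} = {L0,L1}; idom=L1
  L5: preds {L2,L4}: {L0,L1,L2} ∩ {L0,L1,L3,L4} = {L0,L1}; idom=L1
  L7: preds {L0,L3,L5,L6}: {L0} ∩ {L0,L1,L3} ∩ {L0,L1,L5} ∩ {L0,L1,L3,L4,L6} = {L0}; idom=L0

Frontier:
  L3←L1: walk · to L1
  L3←L6: walk L6→L4→L3 to L1
  L5←L2: walk L2 to L1
  L5←L4: walk L4→L3 to L1
  L7←L0: walk · to L0
  L7←L3: walk L3→L1 to L0
  L7←L5: walk L5→L1 to L0
  L7←L6: walk L6→L4→L3→L1 to L0
  L0: DF=∅
  L1: DF={L7}
  L2: DF={L5}
  L3: DF={L3,L5,L7}
  L4: DF={L3,L5,L7}
  L5: DF={L7}
  L6: DF={L3,L7}
  L7: DF=∅

DF(L4) = ["L3", "L5", "L7"]

Answer: ["L3", "L5", "L7"]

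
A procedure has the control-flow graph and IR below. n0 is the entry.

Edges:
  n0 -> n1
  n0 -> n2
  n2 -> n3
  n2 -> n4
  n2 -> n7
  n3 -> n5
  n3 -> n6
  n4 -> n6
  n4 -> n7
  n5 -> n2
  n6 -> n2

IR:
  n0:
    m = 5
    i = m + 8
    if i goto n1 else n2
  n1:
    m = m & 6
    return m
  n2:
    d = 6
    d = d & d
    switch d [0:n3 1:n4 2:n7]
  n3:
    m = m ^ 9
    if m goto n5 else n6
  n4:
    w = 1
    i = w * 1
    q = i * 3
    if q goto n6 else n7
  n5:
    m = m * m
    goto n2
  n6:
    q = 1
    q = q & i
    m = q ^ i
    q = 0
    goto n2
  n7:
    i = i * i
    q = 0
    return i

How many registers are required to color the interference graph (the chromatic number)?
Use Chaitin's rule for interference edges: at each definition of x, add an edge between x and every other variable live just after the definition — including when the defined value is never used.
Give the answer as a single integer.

Answer: 3

Derivation:
def/use:
  n0: {i,m} / ∅
  n1: {m} / {m}
  n2: {d} / ∅
  n3: {m} / {m}
  n4: {i,q,w} / ∅
  n5: {m} / {m}
  n6: {m,q} / {i}
  n7: {i,q} / {i}

Liveness:
  n0 li=∅ lo={i,m}
  n1 li={m} lo=∅
  n2 li={i,m} lo={i,m}
  n3 li={i,m} lo={i,m}
  n4 li=∅ lo={i}
  n5 li={i,m} lo={i,m}
  n6 li={i} lo={i,m}
  n7 li={i} lo=∅

Interference:
  d↔{i,m}
  i↔{d,m,q}
  m↔{d,i,q}
  q↔{i,m}
  w↔∅

Colouring:
  lower bound: {d,i,m} mutually conflict ⇒ χ ≥ 3
  3-colouring: R0={i,w}  R1={m}  R2={d,q}
  χ = 3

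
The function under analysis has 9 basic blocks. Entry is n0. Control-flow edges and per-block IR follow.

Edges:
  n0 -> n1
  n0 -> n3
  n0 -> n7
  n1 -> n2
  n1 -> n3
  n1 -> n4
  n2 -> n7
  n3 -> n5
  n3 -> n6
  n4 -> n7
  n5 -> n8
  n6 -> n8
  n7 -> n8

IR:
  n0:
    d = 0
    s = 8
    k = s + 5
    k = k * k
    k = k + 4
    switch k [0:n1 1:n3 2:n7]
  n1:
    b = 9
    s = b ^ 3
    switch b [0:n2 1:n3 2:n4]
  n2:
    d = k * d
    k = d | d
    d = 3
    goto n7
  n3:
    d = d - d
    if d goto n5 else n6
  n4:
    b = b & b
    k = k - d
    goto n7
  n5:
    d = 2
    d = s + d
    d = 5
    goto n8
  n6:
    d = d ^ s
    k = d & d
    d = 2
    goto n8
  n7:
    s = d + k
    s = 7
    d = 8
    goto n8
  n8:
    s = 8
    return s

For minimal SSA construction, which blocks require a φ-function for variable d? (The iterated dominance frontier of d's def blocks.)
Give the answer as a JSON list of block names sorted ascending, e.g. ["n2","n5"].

Answer: ["n7", "n8"]

Working:
idom tree: n1←n0 n2←n1 n3←n0 n4←n1 n5←n3 n6←n3 n7←n0 n8←n0
Dom at joins:
  n3: preds {n0,n1}: {n0} ∩ {n0,n1} = {n0}; idom=n0
  n7: preds {n0,n2,n4}: {n0} ∩ {n0,n1,n2} ∩ {n0,n1,n4} = {n0}; idom=n0
  n8: preds {n5,n6,n7}: {n0,n3,n5} ∩ {n0,n3,n6} ∩ {n0,n7} = {n0}; idom=n0

DF walk-up:
  join n3 pred n0: · stop@n0
  join n3 pred n1: n1 stop@n0
  join n7 pred n0: · stop@n0
  join n7 pred n2: n2→n1 stop@n0
  join n7 pred n4: n4→n1 stop@n0
  join n8 pred n5: n5→n3 stop@n0
  join n8 pred n6: n6→n3 stop@n0
  join n8 pred n7: n7 stop@n0
  DF(n0)=∅
  DF(n1)={n3,n7}
  DF(n2)={n7}
  DF(n3)={n8}
  DF(n4)={n7}
  DF(n5)={n8}
  DF(n6)={n8}
  DF(n7)={n8}
  DF(n8)=∅

φ for d: defs {n0,n2,n3,n5,n6,n7}
  DF⁺ = {n7,n8}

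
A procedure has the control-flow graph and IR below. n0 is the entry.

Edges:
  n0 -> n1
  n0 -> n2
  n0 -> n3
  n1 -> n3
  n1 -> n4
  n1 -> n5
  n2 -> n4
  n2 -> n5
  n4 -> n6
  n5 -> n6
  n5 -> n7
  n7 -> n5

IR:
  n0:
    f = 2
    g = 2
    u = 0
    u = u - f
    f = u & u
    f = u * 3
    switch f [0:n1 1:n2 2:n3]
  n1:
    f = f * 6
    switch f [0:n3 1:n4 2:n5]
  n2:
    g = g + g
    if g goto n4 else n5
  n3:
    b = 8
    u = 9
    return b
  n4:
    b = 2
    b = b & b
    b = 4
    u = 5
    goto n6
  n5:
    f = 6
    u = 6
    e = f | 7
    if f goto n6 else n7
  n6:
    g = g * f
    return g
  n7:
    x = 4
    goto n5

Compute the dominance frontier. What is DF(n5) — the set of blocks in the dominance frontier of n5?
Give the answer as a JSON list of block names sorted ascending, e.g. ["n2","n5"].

Answer: ["n5", "n6"]

Analysis:
idom tree: n1←n0 n2←n0 n3←n0 n4←n0 n5←n0 n6←n0 n7←n5
Dom∩ at merges:
  n3: preds {n0,n1}: {n0} ∩ {n0,n1} = {n0}; idom=n0
  n4: preds {n1,n2}: {n0,n1} ∩ {n0,n2} = {n0}; idom=n0
  n5: preds {n1,n2,n7}: {n0,n1} ∩ {n0,n2} ∩ {n0,n5,n7} = {n0}; idom=n0
  n6: preds {n4,n5}: {n0,n4} ∩ {n0,n5} = {n0}; idom=n0

DF walk-up:
  n3←n0: walk · to n0
  n3←n1: walk n1 to n0
  n4←n1: walk n1 to n0
  n4←n2: walk n2 to n0
  n5←n1: walk n1 to n0
  n5←n2: walk n2 to n0
  n5←n7: walk n7→n5 to n0
  n6←n4: walk n4 to n0
  n6←n5: walk n5 to n0
  DF(n0)=∅
  DF(n1)={n3,n4,n5}
  DF(n2)={n4,n5}
  DF(n3)=∅
  DF(n4)={n6}
  DF(n5)={n5,n6}
  DF(n6)=∅
  DF(n7)={n5}

DF(n5) = ["n5", "n6"]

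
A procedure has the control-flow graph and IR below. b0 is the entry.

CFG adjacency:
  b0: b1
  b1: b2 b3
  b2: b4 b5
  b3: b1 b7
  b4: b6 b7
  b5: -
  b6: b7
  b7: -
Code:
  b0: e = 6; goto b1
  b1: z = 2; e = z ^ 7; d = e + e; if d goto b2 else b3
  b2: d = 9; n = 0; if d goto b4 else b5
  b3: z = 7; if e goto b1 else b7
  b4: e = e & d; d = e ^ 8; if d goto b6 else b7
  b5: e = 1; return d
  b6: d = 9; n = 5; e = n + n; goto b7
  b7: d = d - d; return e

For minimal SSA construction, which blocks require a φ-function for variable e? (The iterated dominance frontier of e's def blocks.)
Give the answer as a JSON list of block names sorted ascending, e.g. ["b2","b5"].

Answer: ["b1", "b7"]

Derivation:
idom tree: b1←b0 b2←b1 b3←b1 b4←b2 b5←b2 b6←b4 b7←b1
Dom at joins:
  b1: preds {b0,b3}: {b0} ∩ {b0,b1,b3} = {b0}; idom=b0
  b7: preds {b3,b4,b6}: {b0,b1,b3} ∩ {b0,b1,b2,b4} ∩ {b0,b1,b2,b4,b6} = {b0,b1}; idom=b1

DF derivation:
  b1←b0: walk · to b0
  b1←b3: walk b3→b1 to b0
  b7←b3: walk b3 to b1
  b7←b4: walk b4→b2 to b1
  b7←b6: walk b6→b4→b2 to b1
  b0: DF=∅
  b1: DF={b1}
  b2: DF={b7}
  b3: DF={b1,b7}
  b4: DF={b7}
  b5: DF=∅
  b6: DF={b7}
  b7: DF=∅

φ for e: defs {b0,b1,b4,b5,b6}
  DF⁺ = {b1,b7}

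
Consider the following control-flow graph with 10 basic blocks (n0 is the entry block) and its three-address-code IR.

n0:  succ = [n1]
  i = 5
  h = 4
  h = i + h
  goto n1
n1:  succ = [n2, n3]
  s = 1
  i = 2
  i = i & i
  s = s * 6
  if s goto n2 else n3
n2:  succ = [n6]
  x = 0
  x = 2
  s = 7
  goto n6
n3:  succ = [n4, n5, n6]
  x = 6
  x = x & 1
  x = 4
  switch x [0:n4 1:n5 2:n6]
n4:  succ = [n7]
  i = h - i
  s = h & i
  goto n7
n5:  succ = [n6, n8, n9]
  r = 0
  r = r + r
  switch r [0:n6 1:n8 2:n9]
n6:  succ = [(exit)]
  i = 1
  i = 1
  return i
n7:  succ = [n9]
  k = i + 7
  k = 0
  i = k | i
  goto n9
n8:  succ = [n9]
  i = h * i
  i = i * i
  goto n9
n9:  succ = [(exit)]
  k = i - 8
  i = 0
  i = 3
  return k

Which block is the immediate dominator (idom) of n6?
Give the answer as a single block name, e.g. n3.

idom tree: n1←n0 n2←n1 n3←n1 n4←n3 n5←n3 n6←n1 n7←n4 n8←n5 n9←n3
Dom at joins:
  n6: preds {n2,n3,n5}: {n0,n1,n2} ∩ {n0,n1,n3} ∩ {n0,n1,n3,n5} = {n0,n1}; idom=n1
  n9: preds {n5,n7,n8}: {n0,n1,n3,n5} ∩ {n0,n1,n3,n4,n7} ∩ {n0,n1,n3,n5,n8} = {n0,n1,n3}; idom=n3

idom(n6) = n1

Answer: n1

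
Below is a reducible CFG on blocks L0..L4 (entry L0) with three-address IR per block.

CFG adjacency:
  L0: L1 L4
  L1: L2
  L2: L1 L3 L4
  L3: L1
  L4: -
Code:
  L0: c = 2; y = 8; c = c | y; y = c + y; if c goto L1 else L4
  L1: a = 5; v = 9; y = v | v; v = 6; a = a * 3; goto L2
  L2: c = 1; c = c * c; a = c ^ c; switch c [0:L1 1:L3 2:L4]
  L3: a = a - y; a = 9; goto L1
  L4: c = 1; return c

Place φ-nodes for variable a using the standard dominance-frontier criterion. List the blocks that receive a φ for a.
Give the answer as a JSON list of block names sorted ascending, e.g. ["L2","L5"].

idom tree: L1←L0 L2←L1 L3←L2 L4←L0
Dom at joins:
  L1: preds {L0,L2,L3}: {L0} ∩ {L0,L1,L2} ∩ {L0,L1,L2,L3} = {L0}; idom=L0
  L4: preds {L0,L2}: {L0} ∩ {L0,L1,L2} = {L0}; idom=L0

DF walk-up:
  join L1 pred L0: · stop@L0
  join L1 pred L2: L2→L1 stop@L0
  join L1 pred L3: L3→L2→L1 stop@L0
  join L4 pred L0: · stop@L0
  join L4 pred L2: L2→L1 stop@L0
  L0 → ∅
  L1 → {L1,L4}
  L2 → {L1,L4}
  L3 → {L1}
  L4 → ∅

φ for a: defs {L1,L2,L3}
  DF⁺ = {L1,L4}

Answer: ["L1", "L4"]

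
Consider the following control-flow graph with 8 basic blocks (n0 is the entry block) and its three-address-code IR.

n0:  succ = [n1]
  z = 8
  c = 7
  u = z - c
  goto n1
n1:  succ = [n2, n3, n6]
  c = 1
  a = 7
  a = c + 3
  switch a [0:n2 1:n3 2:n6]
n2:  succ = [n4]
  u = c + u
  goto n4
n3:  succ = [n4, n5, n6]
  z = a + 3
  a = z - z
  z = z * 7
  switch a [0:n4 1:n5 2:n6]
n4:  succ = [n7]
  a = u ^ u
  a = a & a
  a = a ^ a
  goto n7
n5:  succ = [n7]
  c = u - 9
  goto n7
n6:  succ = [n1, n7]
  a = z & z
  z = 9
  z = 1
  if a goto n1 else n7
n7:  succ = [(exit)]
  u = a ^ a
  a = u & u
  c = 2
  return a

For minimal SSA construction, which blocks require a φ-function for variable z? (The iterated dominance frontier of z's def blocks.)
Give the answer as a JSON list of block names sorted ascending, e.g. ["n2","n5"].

Answer: ["n1", "n4", "n6", "n7"]

Analysis:
idom tree: n1←n0 n2←n1 n3←n1 n4←n1 n5←n3 n6←n1 n7←n1
Dom∩ at merges:
  n1: preds {n0,n6}: {n0} ∩ {n0,n1,n6} = {n0}; idom=n0
  n4: preds {n2,n3}: {n0,n1,n2} ∩ {n0,n1,n3} = {n0,n1}; idom=n1
  n6: preds {n1,n3}: {n0,n1} ∩ {n0,n1,n3} = {n0,n1}; idom=n1
  n7: preds {n4,n5,n6}: {n0,n1,n4} ∩ {n0,n1,n3,n5} ∩ {n0,n1,n6} = {n0,n1}; idom=n1

Frontier:
  join n1 pred n0: · stop@n0
  join n1 pred n6: n6→n1 stop@n0
  join n4 pred n2: n2 stop@n1
  join n4 pred n3: n3 stop@n1
  join n6 pred n1: · stop@n1
  join n6 pred n3: n3 stop@n1
  join n7 pred n4: n4 stop@n1
  join n7 pred n5: n5→n3 stop@n1
  join n7 pred n6: n6 stop@n1
  n0 → ∅
  n1 → {n1}
  n2 → {n4}
  n3 → {n4,n6,n7}
  n4 → {n7}
  n5 → {n7}
  n6 → {n1,n7}
  n7 → ∅

φ for z: defs {n0,n3,n6}
  DF⁺ = {n1,n4,n6,n7}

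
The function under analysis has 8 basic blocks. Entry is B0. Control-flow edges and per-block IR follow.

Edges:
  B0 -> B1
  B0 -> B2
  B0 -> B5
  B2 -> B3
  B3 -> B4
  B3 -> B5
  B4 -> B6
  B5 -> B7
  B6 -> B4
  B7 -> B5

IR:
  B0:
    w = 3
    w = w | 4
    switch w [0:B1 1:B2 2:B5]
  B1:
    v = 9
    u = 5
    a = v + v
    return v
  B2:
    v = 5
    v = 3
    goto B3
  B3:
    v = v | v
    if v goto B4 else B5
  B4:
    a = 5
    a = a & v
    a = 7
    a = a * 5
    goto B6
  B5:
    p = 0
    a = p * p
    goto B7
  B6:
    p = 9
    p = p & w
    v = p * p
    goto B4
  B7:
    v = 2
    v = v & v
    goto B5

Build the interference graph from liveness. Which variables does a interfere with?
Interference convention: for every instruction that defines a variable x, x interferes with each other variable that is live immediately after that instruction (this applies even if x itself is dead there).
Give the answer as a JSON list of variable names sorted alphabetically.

Answer: ["v", "w"]

Derivation:
Per-block:
  B0: {w} / ∅
  B1: {a,u,v} / ∅
  B2: {v} / ∅
  B3: {v} / {v}
  B4: {a} / {v}
  B5: {a,p} / ∅
  B6: {p,v} / {w}
  B7: {v} / ∅

Backward fixpoint:
  B0: in=∅ out={w}
  B1: in=∅ out=∅
  B2: in={w} out={v,w}
  B3: in={v,w} out={v,w}
  B4: in={v,w} out={w}
  B5: in=∅ out=∅
  B6: in={w} out={v,w}
  B7: in=∅ out=∅

Interfere edges:
  a↔{v,w}
  p↔{w}
  u↔{v}
  v↔{a,u,w}
  w↔{a,p,v}

N(a) = ["v", "w"]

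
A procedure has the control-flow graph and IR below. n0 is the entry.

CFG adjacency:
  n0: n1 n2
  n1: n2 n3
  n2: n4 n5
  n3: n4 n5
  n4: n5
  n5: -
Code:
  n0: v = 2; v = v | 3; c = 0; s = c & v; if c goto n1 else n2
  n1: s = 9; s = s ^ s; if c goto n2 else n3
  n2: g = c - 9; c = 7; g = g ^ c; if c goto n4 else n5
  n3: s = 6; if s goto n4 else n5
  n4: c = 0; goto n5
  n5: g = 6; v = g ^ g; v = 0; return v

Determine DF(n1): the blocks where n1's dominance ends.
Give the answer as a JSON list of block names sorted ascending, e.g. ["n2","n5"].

idom tree: n1←n0 n2←n0 n3←n1 n4←n0 n5←n0
Join-block Dom:
  n2: preds {n0,n1}: {n0} ∩ {n0,n1} = {n0}; idom=n0
  n4: preds {n2,n3}: {n0,n2} ∩ {n0,n1,n3} = {n0}; idom=n0
  n5: preds {n2,n3,n4}: {n0,n2} ∩ {n0,n1,n3} ∩ {n0,n4} = {n0}; idom=n0

Frontier:
  n2←n0: walk · to n0
  n2←n1: walk n1 to n0
  n4←n2: walk n2 to n0
  n4←n3: walk n3→n1 to n0
  n5←n2: walk n2 to n0
  n5←n3: walk n3→n1 to n0
  n5←n4: walk n4 to n0
  n0: DF=∅
  n1: DF={n2,n4,n5}
  n2: DF={n4,n5}
  n3: DF={n4,n5}
  n4: DF={n5}
  n5: DF=∅

DF(n1) = ["n2", "n4", "n5"]

Answer: ["n2", "n4", "n5"]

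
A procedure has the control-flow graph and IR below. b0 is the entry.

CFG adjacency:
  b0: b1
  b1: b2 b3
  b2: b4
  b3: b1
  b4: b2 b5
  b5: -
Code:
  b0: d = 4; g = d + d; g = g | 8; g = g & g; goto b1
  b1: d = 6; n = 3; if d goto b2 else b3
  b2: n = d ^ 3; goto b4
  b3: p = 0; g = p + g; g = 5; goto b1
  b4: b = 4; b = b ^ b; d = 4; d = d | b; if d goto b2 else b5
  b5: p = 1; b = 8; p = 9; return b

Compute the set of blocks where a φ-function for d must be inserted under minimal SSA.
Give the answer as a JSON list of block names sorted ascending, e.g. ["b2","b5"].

Answer: ["b1", "b2"]

Analysis:
idom tree: b1←b0 b2←b1 b3←b1 b4←b2 b5←b4
Join-block Dom:
  b1: preds {b0,b3}: {b0} ∩ {b0,b1,b3} = {b0}; idom=b0
  b2: preds {b1,b4}: {b0,b1} ∩ {b0,b1,b2,b4} = {b0,b1}; idom=b1

DF derivation:
  b1←b0: walk · to b0
  b1←b3: walk b3→b1 to b0
  b2←b1: walk · to b1
  b2←b4: walk b4→b2 to b1
  b0: DF=∅
  b1: DF={b1}
  b2: DF={b2}
  b3: DF={b1}
  b4: DF={b2}
  b5: DF=∅

φ for d: defs {b0,b1,b4}
  DF⁺ = {b1,b2}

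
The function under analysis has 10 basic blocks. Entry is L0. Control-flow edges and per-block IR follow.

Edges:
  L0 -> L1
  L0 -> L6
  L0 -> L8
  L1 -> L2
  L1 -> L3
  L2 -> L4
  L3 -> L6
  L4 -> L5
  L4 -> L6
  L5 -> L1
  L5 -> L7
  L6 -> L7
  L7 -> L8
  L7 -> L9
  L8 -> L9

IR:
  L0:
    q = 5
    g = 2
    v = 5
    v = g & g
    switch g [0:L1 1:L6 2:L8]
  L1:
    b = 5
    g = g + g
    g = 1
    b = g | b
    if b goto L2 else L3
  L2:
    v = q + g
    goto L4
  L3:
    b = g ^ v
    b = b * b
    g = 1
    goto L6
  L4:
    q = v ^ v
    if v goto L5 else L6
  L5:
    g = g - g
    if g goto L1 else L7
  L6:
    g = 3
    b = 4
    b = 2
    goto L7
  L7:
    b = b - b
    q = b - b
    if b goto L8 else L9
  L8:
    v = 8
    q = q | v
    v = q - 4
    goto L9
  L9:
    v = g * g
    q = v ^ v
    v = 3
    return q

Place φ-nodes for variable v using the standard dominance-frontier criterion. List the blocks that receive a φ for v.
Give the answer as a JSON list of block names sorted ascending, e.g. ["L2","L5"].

Answer: ["L1", "L6", "L7", "L8", "L9"]

Derivation:
idom tree: L1←L0 L2←L1 L3←L1 L4←L2 L5←L4 L6←L0 L7←L0 L8←L0 L9←L0
Dom∩ at merges:
  L1: preds {L0,L5}: {L0} ∩ {L0,L1,L2,L4,L5} = {L0}; idom=L0
  L6: preds {L0,L3,L4}: {L0} ∩ {L0,L1,L3} ∩ {L0,L1,L2,L4} = {L0}; idom=L0
  L7: preds {L5,L6}: {L0,L1,L2,L4,L5} ∩ {L0,L6} = {L0}; idom=L0
  L8: preds {L0,L7}: {L0} ∩ {L0,L7} = {L0}; idom=L0
  L9: preds {L7,L8}: {L0,L7} ∩ {L0,L8} = {L0}; idom=L0

DF walk-up:
  join L1 pred L0: · stop@L0
  join L1 pred L5: L5→L4→L2→L1 stop@L0
  join L6 pred L0: · stop@L0
  join L6 pred L3: L3→L1 stop@L0
  join L6 pred L4: L4→L2→L1 stop@L0
  join L7 pred L5: L5→L4→L2→L1 stop@L0
  join L7 pred L6: L6 stop@L0
  join L8 pred L0: · stop@L0
  join L8 pred L7: L7 stop@L0
  join L9 pred L7: L7 stop@L0
  join L9 pred L8: L8 stop@L0
  L0 → ∅
  L1 → {L1,L6,L7}
  L2 → {L1,L6,L7}
  L3 → {L6}
  L4 → {L1,L6,L7}
  L5 → {L1,L7}
  L6 → {L7}
  L7 → {L8,L9}
  L8 → {L9}
  L9 → ∅

φ for v: defs {L0,L2,L8,L9}
  DF⁺ = {L1,L6,L7,L8,L9}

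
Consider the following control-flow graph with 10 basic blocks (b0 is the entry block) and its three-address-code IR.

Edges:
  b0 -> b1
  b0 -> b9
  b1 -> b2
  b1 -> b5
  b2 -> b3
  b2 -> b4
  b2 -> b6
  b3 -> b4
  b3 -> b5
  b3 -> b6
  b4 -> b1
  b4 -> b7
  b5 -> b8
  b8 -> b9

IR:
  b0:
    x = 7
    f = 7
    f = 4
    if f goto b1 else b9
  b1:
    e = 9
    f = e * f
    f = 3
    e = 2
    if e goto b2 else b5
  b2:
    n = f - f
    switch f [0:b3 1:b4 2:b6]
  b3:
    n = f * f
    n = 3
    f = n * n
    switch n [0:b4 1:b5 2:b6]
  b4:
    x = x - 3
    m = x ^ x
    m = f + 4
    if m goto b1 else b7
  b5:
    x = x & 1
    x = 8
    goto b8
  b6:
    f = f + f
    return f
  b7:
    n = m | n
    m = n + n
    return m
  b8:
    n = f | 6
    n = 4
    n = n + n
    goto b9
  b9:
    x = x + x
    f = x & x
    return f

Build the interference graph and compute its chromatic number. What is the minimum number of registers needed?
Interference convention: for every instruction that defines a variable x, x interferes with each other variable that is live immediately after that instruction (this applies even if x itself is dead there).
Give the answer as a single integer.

Answer: 4

Working:
def/use:
  b0 def {f,x} use ∅
  b1 def {e,f} use {f}
  b2 def {n} use {f}
  b3 def {f,n} use {f}
  b4 def {m,x} use {f,x}
  b5 def {x} use {x}
  b6 def {f} use {f}
  b7 def {m,n} use {m,n}
  b8 def {n} use {f}
  b9 def {f,x} use {x}

Liveness:
  b0 li=∅ lo={f,x}
  b1 li={f,x} lo={f,x}
  b2 li={f,x} lo={f,n,x}
  b3 li={f,x} lo={f,n,x}
  b4 li={f,n,x} lo={f,m,n,x}
  b5 li={f,x} lo={f,x}
  b6 li={f} lo=∅
  b7 li={m,n} lo=∅
  b8 li={f,x} lo={x}
  b9 li={x} lo=∅

Conflict graph:
  e: {f,x}
  f: {e,m,n,x}
  m: {f,n,x}
  n: {f,m,x}
  x: {e,f,m,n}

Chromatic number:
  {f,m,n,x} pairwise interfere (4-clique) ⇒ χ ≥ 4
  assign e→r2 f→r0 m→r2 n→r3 x→r1 — no edge inside a register ⇒ χ ≤ 4
  χ = 4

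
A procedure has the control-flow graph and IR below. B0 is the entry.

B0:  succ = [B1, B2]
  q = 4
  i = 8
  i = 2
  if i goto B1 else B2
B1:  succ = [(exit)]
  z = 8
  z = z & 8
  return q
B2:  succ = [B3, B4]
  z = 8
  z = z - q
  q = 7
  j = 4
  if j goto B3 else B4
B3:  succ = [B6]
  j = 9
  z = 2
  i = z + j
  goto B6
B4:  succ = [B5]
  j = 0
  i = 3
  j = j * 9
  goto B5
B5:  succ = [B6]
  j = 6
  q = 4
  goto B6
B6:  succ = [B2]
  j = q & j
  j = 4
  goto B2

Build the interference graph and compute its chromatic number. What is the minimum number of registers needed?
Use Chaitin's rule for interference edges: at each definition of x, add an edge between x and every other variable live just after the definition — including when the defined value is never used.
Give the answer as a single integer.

Answer: 3

Working:
Block summaries:
  B0: {i,q} / ∅
  B1: {z} / {q}
  B2: {j,q,z} / {q}
  B3: {i,j,z} / ∅
  B4: {i,j} / ∅
  B5: {j,q} / ∅
  B6: {j} / {j,q}

Live sets:
  B0 li=∅ lo={q}
  B1 li={q} lo=∅
  B2 li={q} lo={q}
  B3 li={q} lo={j,q}
  B4 li=∅ lo=∅
  B5 li=∅ lo={j,q}
  B6 li={j,q} lo={q}

Interference:
  i — {j,q}
  j — {i,q,z}
  q — {i,j,z}
  z — {j,q}

Chromatic number:
  clique {i,j,q} ⇒ need ≥ 3
  assign i→c2 j→c0 q→c1 z→c2 — no edge inside a register ⇒ χ ≤ 3
  χ = 3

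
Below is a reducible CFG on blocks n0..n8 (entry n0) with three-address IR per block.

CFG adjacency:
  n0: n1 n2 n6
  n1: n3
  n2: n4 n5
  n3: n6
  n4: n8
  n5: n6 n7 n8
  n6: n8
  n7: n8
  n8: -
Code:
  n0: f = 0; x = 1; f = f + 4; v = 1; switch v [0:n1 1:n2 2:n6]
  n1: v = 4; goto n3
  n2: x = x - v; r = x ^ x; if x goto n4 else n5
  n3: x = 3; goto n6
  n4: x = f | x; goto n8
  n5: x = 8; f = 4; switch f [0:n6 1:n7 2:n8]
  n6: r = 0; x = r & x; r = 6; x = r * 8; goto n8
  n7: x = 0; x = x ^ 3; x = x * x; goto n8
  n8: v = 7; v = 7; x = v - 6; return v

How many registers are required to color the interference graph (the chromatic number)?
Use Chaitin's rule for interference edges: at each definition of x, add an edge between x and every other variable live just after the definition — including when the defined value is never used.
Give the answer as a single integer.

Per-block:
  n0: def={f,v,x} ue=∅
  n1: def={v} ue=∅
  n2: def={r,x} ue={v,x}
  n3: def={x} ue=∅
  n4: def={x} ue={f,x}
  n5: def={f,x} ue=∅
  n6: def={r,x} ue={x}
  n7: def={x} ue=∅
  n8: def={v,x} ue=∅

Live sets:
  live n0: ∅→{f,v,x}
  live n1: ∅→∅
  live n2: {f,v,x}→{f,x}
  live n3: ∅→{x}
  live n4: {f,x}→∅
  live n5: ∅→{x}
  live n6: {x}→∅
  live n7: ∅→∅
  live n8: ∅→∅

Interfere edges:
  f — {r,v,x}
  r — {f,x}
  v — {f,x}
  x — {f,r,v}

Registers:
  lower bound: {f,r,x} mutually conflict ⇒ χ ≥ 3
  assign f→r0 r→r2 v→r2 x→r1 — no edge inside a register ⇒ χ ≤ 3
  χ = 3

Answer: 3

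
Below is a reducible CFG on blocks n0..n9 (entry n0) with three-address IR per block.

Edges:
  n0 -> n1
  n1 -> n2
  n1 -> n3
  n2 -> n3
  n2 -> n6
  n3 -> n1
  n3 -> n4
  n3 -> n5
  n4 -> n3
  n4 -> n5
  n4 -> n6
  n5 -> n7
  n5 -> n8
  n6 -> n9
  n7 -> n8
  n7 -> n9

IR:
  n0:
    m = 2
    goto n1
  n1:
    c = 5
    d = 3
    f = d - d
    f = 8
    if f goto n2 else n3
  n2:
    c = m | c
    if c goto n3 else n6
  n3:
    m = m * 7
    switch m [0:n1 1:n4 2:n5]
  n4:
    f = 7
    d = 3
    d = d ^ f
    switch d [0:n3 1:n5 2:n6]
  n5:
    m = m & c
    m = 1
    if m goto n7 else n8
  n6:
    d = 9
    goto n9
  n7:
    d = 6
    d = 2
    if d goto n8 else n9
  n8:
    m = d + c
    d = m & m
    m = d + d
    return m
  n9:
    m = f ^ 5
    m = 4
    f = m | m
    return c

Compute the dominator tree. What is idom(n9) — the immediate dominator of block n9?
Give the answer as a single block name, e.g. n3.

idom tree: n1←n0 n2←n1 n3←n1 n4←n3 n5←n3 n6←n1 n7←n5 n8←n5 n9←n1
Dom∩ at merges:
  n1: preds {n0,n3}: {n0} ∩ {n0,n1,n3} = {n0}; idom=n0
  n3: preds {n1,n2,n4}: {n0,n1} ∩ {n0,n1,n2} ∩ {n0,n1,n3,n4} = {n0,n1}; idom=n1
  n5: preds {n3,n4}: {n0,n1,n3} ∩ {n0,n1,n3,n4} = {n0,n1,n3}; idom=n3
  n6: preds {n2,n4}: {n0,n1,n2} ∩ {n0,n1,n3,n4} = {n0,n1}; idom=n1
  n8: preds {n5,n7}: {n0,n1,n3,n5} ∩ {n0,n1,n3,n5,n7} = {n0,n1,n3,n5}; idom=n5
  n9: preds {n6,n7}: {n0,n1,n6} ∩ {n0,n1,n3,n5,n7} = {n0,n1}; idom=n1

idom(n9) = n1

Answer: n1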